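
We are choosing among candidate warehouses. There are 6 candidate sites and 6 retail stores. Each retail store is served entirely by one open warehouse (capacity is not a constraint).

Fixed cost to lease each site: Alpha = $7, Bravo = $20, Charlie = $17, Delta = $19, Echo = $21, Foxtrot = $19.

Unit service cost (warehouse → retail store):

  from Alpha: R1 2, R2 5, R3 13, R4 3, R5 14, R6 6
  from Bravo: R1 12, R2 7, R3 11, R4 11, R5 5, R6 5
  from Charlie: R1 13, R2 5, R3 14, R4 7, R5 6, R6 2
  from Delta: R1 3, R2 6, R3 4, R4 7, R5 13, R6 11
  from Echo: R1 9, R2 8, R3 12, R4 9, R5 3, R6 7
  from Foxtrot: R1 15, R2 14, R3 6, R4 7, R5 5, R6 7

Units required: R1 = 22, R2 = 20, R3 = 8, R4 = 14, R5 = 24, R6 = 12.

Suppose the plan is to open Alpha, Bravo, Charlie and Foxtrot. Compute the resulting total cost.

Total cost: 441

Each retail store is assigned to its cheapest site among the open ones.
{Alpha, Bravo, Charlie, Foxtrot}: R1→Alpha 2·22=44, R2→Alpha 5·20=100, R3→Foxtrot 6·8=48, R4→Alpha 3·14=42, R5→Bravo 5·24=120, R6→Charlie 2·12=24. Service 378; fixed 63; total 441.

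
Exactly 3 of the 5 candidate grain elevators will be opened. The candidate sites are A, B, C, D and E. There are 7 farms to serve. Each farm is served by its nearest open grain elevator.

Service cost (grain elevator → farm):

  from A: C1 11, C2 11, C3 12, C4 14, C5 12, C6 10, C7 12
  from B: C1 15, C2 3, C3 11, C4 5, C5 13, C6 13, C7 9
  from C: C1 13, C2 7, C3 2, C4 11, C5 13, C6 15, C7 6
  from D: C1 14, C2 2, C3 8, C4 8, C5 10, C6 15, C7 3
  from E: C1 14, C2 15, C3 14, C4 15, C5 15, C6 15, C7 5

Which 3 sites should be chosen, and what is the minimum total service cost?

With exactly 3 open, each farm uses its cheapest among the chosen.
{A, C, D}: C1→A 11, C2→D 2, C3→C 2, C4→D 8, C5→D 10, C6→A 10, C7→D 3. Service cost 46.
{B, C, D}: service cost 48
{A, B, C}: service cost 49
Among all 10 size-3 choices, {A, C, D} is lowest.

Choose A, C and D; total service cost 46.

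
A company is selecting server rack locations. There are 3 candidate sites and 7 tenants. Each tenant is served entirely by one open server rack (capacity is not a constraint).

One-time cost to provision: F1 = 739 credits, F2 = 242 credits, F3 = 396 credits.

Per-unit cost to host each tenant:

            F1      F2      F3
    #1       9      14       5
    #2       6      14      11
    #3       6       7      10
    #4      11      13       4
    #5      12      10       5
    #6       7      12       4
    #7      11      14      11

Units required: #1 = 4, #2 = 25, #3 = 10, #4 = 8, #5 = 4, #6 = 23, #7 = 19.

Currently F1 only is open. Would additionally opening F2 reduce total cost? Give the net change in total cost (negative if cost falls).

No — net change +234 (cost rises by 234).

Current service cost with {F1}: 752.
Adding F2: each tenant re-picks its cheapest; new service cost 744, saving 8.
Extra fixed cost: 242. Net change = 242 − 8 = 234.
(Totals: 1491 → 1725.)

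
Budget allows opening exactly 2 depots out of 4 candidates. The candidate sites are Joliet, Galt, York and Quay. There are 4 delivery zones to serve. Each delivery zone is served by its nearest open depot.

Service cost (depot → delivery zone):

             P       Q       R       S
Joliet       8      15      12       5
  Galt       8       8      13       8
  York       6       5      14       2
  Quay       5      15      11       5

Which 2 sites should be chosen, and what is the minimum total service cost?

With exactly 2 open, each delivery zone uses its cheapest among the chosen.
{York, Quay}: P→Quay 5, Q→York 5, R→Quay 11, S→York 2. Service cost 23.
{Joliet, York}: service cost 25
{Galt, York}: service cost 26
Among all 6 size-2 choices, {York, Quay} is lowest.

Choose York and Quay; total service cost 23.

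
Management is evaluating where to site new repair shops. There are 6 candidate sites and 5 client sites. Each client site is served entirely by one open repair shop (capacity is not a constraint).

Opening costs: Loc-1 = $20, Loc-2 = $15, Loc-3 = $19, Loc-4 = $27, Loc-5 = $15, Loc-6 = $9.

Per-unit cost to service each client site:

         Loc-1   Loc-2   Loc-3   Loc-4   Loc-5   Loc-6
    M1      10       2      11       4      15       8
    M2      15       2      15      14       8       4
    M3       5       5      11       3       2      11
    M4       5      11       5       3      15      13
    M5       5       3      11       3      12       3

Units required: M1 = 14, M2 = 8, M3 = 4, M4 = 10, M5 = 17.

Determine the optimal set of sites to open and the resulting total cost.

Open Loc-2 and Loc-4; minimum total cost 179.

For any fixed open set, each client site goes to its cheapest open site; total = fixed + service.
{Loc-2, Loc-4}: M1→Loc-2 2·14=28, M2→Loc-2 2·8=16, M3→Loc-4 3·4=12, M4→Loc-4 3·10=30, M5→Loc-2 3·17=51. Service 137; fixed 42; total 179.
{Loc-2, Loc-4, Loc-6}: service 137 + fixed 51 = 188
{Loc-2, Loc-4, Loc-5}: M1→Loc-2 2·14=28, M2→Loc-2 2·8=16, M3→Loc-5 2·4=8, M4→Loc-4 3·10=30, M5→Loc-2 3·17=51. Service 133; fixed 57; total 190.
{Loc-1, Loc-2, Loc-3, Loc-4, Loc-5, Loc-6}: service 133 + fixed 105 = 238
No other subset beats 179.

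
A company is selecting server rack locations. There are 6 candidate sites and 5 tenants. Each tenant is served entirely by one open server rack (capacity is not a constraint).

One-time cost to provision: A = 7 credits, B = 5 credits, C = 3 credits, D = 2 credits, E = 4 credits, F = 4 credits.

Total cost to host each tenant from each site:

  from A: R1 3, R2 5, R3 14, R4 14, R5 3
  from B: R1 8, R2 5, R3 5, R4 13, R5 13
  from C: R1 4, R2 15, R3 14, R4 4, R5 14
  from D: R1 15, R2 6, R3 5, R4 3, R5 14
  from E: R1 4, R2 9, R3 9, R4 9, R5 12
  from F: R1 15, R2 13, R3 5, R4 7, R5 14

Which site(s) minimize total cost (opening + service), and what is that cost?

For any fixed open set, each tenant goes to its cheapest open site; total = fixed + service.
{A, D}: R1→A 3, R2→A 5, R3→D 5, R4→D 3, R5→A 3. Service 19; fixed 9; total 28.
{A, C, D}: service 19 + fixed 12 = 31
{A, D, E}: service 19 + fixed 13 = 32
{A, B, C, D, E, F}: R1→A 3, R2→A 5, R3→B 5, R4→D 3, R5→A 3. Service 19; fixed 25; total 44.
No other subset beats 28.

Open A and D; minimum total cost 28.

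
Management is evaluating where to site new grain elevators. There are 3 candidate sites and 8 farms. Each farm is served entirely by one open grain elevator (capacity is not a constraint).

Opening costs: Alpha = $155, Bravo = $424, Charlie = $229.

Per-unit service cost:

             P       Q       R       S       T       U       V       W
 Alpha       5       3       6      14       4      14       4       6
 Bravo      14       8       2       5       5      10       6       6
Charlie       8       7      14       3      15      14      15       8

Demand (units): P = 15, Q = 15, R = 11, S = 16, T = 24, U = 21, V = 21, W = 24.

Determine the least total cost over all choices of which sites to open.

For any fixed open set, each farm goes to its cheapest open site; total = fixed + service.
{Alpha}: P→Alpha 5·15=75, Q→Alpha 3·15=45, R→Alpha 6·11=66, S→Alpha 14·16=224, T→Alpha 4·24=96, U→Alpha 14·21=294, V→Alpha 4·21=84, W→Alpha 6·24=144. Service 1028; fixed 155; total 1183.
{Alpha, Charlie}: P→Alpha 5·15=75, Q→Alpha 3·15=45, R→Alpha 6·11=66, S→Charlie 3·16=48, T→Alpha 4·24=96, U→Alpha 14·21=294, V→Alpha 4·21=84, W→Alpha 6·24=144. Service 852; fixed 384; total 1236.
{Alpha, Bravo}: service 756 + fixed 579 = 1335
{Alpha, Bravo, Charlie}: P→Alpha 5·15=75, Q→Alpha 3·15=45, R→Bravo 2·11=22, S→Charlie 3·16=48, T→Alpha 4·24=96, U→Bravo 10·21=210, V→Alpha 4·21=84, W→Alpha 6·24=144. Service 724; fixed 808; total 1532.
No other subset beats 1183.

Minimum total cost: 1183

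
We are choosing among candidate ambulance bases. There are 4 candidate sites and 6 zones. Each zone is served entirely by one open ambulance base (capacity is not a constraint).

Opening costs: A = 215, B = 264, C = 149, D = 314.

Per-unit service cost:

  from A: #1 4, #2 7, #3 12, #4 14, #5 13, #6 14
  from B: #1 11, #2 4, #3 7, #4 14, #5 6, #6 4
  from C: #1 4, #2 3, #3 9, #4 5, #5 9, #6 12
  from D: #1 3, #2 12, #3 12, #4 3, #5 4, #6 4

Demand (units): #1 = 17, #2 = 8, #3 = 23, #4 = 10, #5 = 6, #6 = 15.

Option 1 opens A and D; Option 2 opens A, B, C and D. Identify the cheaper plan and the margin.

Option 1 is cheaper by 266.

Option 1: {A, D}: #1→D 3·17=51, #2→A 7·8=56, #3→A 12·23=276, #4→D 3·10=30, #5→D 4·6=24, #6→D 4·15=60. Service 497; fixed 529; total 1026.
Option 2: {A, B, C, D}: #1→D 3·17=51, #2→C 3·8=24, #3→B 7·23=161, #4→D 3·10=30, #5→D 4·6=24, #6→B 4·15=60. Service 350; fixed 942; total 1292.
Difference: |1026 − 1292| = 266.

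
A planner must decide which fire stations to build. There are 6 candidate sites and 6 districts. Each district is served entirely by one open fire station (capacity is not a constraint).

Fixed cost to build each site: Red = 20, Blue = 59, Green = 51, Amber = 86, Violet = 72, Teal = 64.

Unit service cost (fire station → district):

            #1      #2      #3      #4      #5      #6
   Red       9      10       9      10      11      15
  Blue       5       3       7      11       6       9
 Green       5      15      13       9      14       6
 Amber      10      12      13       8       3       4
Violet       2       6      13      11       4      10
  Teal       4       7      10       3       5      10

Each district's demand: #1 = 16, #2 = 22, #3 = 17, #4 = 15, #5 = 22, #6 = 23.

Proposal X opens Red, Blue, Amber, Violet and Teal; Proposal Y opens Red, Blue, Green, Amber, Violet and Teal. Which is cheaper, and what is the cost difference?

Proposal X: {Red, Blue, Amber, Violet, Teal}: #1→Violet 2·16=32, #2→Blue 3·22=66, #3→Blue 7·17=119, #4→Teal 3·15=45, #5→Amber 3·22=66, #6→Amber 4·23=92. Service 420; fixed 301; total 721.
Proposal Y: {Red, Blue, Green, Amber, Violet, Teal}: #1→Violet 2·16=32, #2→Blue 3·22=66, #3→Blue 7·17=119, #4→Teal 3·15=45, #5→Amber 3·22=66, #6→Amber 4·23=92. Service 420; fixed 352; total 772.
Difference: |721 − 772| = 51.

Proposal X is cheaper by 51.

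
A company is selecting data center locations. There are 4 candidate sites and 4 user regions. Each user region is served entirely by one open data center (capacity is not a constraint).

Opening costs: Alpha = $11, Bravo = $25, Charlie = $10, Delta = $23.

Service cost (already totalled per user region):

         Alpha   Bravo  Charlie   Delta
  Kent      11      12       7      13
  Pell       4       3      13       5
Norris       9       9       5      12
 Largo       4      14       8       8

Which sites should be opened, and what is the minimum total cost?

For any fixed open set, each user region goes to its cheapest open site; total = fixed + service.
{Alpha}: Kent→Alpha 11, Pell→Alpha 4, Norris→Alpha 9, Largo→Alpha 4. Service 28; fixed 11; total 39.
{Alpha, Charlie}: Kent→Charlie 7, Pell→Alpha 4, Norris→Charlie 5, Largo→Alpha 4. Service 20; fixed 21; total 41.
{Charlie}: Kent→Charlie 7, Pell→Charlie 13, Norris→Charlie 5, Largo→Charlie 8. Service 33; fixed 10; total 43.
{Alpha, Bravo, Charlie, Delta}: Kent→Charlie 7, Pell→Bravo 3, Norris→Charlie 5, Largo→Alpha 4. Service 19; fixed 69; total 88.
No other subset beats 39.

Open Alpha only; minimum total cost 39.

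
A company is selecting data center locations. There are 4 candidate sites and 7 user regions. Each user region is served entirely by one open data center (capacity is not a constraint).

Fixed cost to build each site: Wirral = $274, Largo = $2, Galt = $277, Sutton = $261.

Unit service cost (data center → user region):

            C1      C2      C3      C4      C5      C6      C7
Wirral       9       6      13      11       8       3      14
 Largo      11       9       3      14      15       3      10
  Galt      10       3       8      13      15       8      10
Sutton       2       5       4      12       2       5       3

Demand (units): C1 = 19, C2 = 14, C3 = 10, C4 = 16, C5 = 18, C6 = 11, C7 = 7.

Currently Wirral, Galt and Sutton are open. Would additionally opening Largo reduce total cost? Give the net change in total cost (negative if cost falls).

Current service cost with {Wirral, Galt, Sutton}: 386.
Adding Largo: each user region re-picks its cheapest; new service cost 376, saving 10.
Extra fixed cost: 2. Net change = 2 − 10 = -8.
(Totals: 1198 → 1190.)

Yes — net change −8 (cost falls by 8).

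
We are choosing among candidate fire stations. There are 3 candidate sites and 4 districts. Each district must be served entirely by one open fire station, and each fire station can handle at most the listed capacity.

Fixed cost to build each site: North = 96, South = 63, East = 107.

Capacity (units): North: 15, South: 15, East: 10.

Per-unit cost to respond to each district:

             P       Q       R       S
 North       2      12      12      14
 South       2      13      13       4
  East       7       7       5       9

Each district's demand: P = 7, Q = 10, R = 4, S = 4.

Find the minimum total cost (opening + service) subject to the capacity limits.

Minimum total cost: 322

Open {South, East}: P→South 2·7=14, Q→East 7·10=70, R→South 13·4=52, S→South 4·4=16.
Loads: South carries 15/15, East carries 10/10. Service 152; fixed 170; total 322.
Next best feasible plan costs 357.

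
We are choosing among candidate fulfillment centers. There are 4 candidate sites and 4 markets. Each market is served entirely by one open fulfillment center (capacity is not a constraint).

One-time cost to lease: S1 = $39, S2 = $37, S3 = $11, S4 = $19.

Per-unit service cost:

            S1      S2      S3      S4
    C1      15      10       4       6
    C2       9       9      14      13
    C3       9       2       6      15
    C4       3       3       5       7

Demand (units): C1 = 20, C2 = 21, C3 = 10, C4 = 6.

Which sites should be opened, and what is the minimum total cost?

Open S2 and S3; minimum total cost 355.

For any fixed open set, each market goes to its cheapest open site; total = fixed + service.
{S2, S3}: C1→S3 4·20=80, C2→S2 9·21=189, C3→S2 2·10=20, C4→S2 3·6=18. Service 307; fixed 48; total 355.
{S2, S3, S4}: C1→S3 4·20=80, C2→S2 9·21=189, C3→S2 2·10=20, C4→S2 3·6=18. Service 307; fixed 67; total 374.
{S1, S2, S3}: service 307 + fixed 87 = 394
{S1, S2, S3, S4}: service 307 + fixed 106 = 413
(All 15 nonempty subsets were checked; S2 and S3 is lowest.)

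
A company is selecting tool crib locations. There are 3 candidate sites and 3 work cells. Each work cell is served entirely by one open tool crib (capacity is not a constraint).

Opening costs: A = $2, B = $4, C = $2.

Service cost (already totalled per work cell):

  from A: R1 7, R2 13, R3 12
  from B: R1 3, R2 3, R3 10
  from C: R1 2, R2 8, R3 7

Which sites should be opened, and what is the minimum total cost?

Open B and C; minimum total cost 18.

For any fixed open set, each work cell goes to its cheapest open site; total = fixed + service.
{B, C}: R1→C 2, R2→B 3, R3→C 7. Service 12; fixed 6; total 18.
{C}: service 17 + fixed 2 = 19
{A, B, C}: service 12 + fixed 8 = 20
{A}: service 32 + fixed 2 = 34
No other subset beats 18.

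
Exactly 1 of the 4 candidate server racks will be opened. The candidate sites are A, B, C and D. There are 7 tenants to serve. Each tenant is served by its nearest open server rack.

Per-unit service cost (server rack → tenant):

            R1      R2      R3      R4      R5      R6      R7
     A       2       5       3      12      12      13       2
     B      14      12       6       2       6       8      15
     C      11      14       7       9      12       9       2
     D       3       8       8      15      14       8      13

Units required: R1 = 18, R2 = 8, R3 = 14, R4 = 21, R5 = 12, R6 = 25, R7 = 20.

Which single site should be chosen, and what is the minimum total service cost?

Choose A only; total service cost 879.

With exactly 1 open, each tenant uses its cheapest among the chosen.
{A}: R1→A 2·18=36, R2→A 5·8=40, R3→A 3·14=42, R4→A 12·21=252, R5→A 12·12=144, R6→A 13·25=325, R7→A 2·20=40. Service cost 879.
{C}: service cost 1006
{B}: service cost 1046
Among all 4 size-1 choices, {A} is lowest.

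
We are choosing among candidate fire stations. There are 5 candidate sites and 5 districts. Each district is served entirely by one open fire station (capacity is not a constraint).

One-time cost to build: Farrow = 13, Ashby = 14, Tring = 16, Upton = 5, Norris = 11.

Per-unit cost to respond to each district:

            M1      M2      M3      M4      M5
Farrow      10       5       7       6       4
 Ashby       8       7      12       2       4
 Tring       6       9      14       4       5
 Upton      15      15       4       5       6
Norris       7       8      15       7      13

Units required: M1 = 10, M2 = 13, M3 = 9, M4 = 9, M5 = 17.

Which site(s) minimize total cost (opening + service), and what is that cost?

For any fixed open set, each district goes to its cheapest open site; total = fixed + service.
{Farrow, Ashby, Tring, Upton}: M1→Tring 6·10=60, M2→Farrow 5·13=65, M3→Upton 4·9=36, M4→Ashby 2·9=18, M5→Farrow 4·17=68. Service 247; fixed 48; total 295.
{Farrow, Ashby, Upton}: M1→Ashby 8·10=80, M2→Farrow 5·13=65, M3→Upton 4·9=36, M4→Ashby 2·9=18, M5→Farrow 4·17=68. Service 267; fixed 32; total 299.
{Farrow, Tring, Upton}: service 265 + fixed 34 = 299
{Farrow, Ashby, Tring, Upton, Norris}: M1→Tring 6·10=60, M2→Farrow 5·13=65, M3→Upton 4·9=36, M4→Ashby 2·9=18, M5→Farrow 4·17=68. Service 247; fixed 59; total 306.
No other subset beats 295.

Open Farrow, Ashby, Tring and Upton; minimum total cost 295.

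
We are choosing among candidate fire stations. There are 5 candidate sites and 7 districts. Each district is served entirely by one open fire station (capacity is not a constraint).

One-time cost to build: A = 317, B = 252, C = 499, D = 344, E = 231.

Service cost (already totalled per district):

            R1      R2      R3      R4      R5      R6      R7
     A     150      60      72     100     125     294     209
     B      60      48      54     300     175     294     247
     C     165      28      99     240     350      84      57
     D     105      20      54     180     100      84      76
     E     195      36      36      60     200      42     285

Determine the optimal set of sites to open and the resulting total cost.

For any fixed open set, each district goes to its cheapest open site; total = fixed + service.
{D}: R1→D 105, R2→D 20, R3→D 54, R4→D 180, R5→D 100, R6→D 84, R7→D 76. Service 619; fixed 344; total 963.
{D, E}: service 439 + fixed 575 = 1014
{E}: service 854 + fixed 231 = 1085
{A, B, C, D, E}: service 375 + fixed 1643 = 2018
No other subset beats 963.

Open D only; minimum total cost 963.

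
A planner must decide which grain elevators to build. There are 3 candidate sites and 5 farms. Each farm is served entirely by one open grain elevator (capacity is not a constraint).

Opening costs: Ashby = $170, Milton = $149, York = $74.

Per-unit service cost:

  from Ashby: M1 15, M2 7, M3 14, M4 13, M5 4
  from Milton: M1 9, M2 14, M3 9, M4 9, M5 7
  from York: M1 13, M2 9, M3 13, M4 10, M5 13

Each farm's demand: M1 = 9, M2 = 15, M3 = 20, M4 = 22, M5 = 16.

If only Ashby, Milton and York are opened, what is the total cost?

Each farm is assigned to its cheapest site among the open ones.
{Ashby, Milton, York}: M1→Milton 9·9=81, M2→Ashby 7·15=105, M3→Milton 9·20=180, M4→Milton 9·22=198, M5→Ashby 4·16=64. Service 628; fixed 393; total 1021.

Total cost: 1021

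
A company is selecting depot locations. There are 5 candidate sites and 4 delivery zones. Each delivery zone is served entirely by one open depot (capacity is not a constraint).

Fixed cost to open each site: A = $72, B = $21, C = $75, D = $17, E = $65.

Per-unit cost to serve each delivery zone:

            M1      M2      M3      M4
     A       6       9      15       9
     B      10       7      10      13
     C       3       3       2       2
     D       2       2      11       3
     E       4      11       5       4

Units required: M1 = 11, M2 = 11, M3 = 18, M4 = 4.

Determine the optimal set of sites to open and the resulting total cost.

Open C and D; minimum total cost 180.

For any fixed open set, each delivery zone goes to its cheapest open site; total = fixed + service.
{C, D}: M1→D 2·11=22, M2→D 2·11=22, M3→C 2·18=36, M4→C 2·4=8. Service 88; fixed 92; total 180.
{C}: service 110 + fixed 75 = 185
{B, C, D}: service 88 + fixed 113 = 201
{A, B, C, D, E}: service 88 + fixed 250 = 338
No other subset beats 180.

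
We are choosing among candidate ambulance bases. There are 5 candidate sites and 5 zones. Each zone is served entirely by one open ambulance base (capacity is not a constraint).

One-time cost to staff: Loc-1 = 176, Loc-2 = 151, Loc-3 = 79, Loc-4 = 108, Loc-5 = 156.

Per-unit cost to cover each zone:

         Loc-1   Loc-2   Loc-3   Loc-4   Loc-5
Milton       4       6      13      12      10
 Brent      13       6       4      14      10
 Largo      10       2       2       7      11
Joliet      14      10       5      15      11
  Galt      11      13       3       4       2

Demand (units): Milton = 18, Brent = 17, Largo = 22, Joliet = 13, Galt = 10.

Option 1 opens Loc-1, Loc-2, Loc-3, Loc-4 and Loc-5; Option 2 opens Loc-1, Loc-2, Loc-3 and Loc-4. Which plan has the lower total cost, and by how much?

Option 2 is cheaper by 146.

Option 1: {Loc-1, Loc-2, Loc-3, Loc-4, Loc-5}: Milton→Loc-1 4·18=72, Brent→Loc-3 4·17=68, Largo→Loc-2 2·22=44, Joliet→Loc-3 5·13=65, Galt→Loc-5 2·10=20. Service 269; fixed 670; total 939.
Option 2: {Loc-1, Loc-2, Loc-3, Loc-4}: Milton→Loc-1 4·18=72, Brent→Loc-3 4·17=68, Largo→Loc-2 2·22=44, Joliet→Loc-3 5·13=65, Galt→Loc-3 3·10=30. Service 279; fixed 514; total 793.
Difference: |939 − 793| = 146.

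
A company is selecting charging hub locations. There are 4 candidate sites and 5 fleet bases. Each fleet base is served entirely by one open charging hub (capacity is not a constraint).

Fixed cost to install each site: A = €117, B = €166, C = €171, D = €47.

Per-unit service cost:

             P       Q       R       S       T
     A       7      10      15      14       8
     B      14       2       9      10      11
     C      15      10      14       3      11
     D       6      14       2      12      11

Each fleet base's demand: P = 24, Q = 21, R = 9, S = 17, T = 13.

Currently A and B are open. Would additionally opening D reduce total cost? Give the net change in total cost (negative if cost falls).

Yes — net change −40 (cost falls by 40).

Current service cost with {A, B}: 565.
Adding D: each fleet base re-picks its cheapest; new service cost 478, saving 87.
Extra fixed cost: 47. Net change = 47 − 87 = -40.
(Totals: 848 → 808.)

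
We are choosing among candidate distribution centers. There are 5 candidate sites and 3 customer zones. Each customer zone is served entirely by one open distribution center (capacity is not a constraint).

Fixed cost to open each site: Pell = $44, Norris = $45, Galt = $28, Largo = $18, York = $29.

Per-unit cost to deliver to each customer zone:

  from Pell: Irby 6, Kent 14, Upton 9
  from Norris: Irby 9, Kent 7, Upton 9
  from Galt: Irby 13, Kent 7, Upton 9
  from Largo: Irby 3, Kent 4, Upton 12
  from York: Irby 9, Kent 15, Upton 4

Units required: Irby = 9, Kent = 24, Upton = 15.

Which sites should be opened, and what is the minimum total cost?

Open Largo and York; minimum total cost 230.

For any fixed open set, each customer zone goes to its cheapest open site; total = fixed + service.
{Largo, York}: Irby→Largo 3·9=27, Kent→Largo 4·24=96, Upton→York 4·15=60. Service 183; fixed 47; total 230.
{Galt, Largo, York}: service 183 + fixed 75 = 258
{Pell, Largo, York}: Irby→Largo 3·9=27, Kent→Largo 4·24=96, Upton→York 4·15=60. Service 183; fixed 91; total 274.
{Pell, Norris, Galt, Largo, York}: service 183 + fixed 164 = 347
No other subset beats 230.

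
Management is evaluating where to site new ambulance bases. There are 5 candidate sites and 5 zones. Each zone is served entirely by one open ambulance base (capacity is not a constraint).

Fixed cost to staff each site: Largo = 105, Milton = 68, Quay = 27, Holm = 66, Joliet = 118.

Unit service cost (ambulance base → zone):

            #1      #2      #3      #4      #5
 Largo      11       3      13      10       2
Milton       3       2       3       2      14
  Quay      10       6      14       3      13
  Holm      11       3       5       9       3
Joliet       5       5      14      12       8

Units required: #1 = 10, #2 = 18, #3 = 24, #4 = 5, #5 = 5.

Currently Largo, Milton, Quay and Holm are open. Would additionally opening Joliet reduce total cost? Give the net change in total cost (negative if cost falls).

Current service cost with {Largo, Milton, Quay, Holm}: 158.
Adding Joliet: each zone re-picks its cheapest; new service cost 158, saving 0.
Extra fixed cost: 118. Net change = 118 − 0 = 118.
(Totals: 424 → 542.)

No — net change +118 (cost rises by 118).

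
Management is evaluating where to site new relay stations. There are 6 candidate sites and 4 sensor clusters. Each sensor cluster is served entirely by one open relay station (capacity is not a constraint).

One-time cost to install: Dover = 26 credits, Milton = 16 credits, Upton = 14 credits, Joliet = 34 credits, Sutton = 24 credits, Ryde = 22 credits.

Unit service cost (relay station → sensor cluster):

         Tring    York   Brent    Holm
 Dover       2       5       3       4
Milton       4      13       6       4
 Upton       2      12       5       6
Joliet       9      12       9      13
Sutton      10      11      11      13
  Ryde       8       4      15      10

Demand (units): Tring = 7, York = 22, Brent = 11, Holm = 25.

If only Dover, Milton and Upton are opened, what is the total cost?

Each sensor cluster is assigned to its cheapest site among the open ones.
{Dover, Milton, Upton}: Tring→Dover 2·7=14, York→Dover 5·22=110, Brent→Dover 3·11=33, Holm→Dover 4·25=100. Service 257; fixed 56; total 313.

Total cost: 313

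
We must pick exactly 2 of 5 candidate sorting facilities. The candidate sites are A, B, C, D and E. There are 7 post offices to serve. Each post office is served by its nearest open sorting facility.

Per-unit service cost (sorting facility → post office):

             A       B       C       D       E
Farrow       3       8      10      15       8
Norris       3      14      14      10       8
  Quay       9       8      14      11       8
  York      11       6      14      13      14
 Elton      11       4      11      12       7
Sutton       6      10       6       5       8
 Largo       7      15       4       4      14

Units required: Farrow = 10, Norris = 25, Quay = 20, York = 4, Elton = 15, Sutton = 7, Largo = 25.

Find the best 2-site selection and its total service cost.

With exactly 2 open, each post office uses its cheapest among the chosen.
{A, B}: Farrow→A 3·10=30, Norris→A 3·25=75, Quay→B 8·20=160, York→B 6·4=24, Elton→B 4·15=60, Sutton→A 6·7=42, Largo→A 7·25=175. Service cost 566.
{A, D}: service cost 629
{A, E}: service cost 631
Among all 10 size-2 choices, {A, B} is lowest.

Choose A and B; total service cost 566.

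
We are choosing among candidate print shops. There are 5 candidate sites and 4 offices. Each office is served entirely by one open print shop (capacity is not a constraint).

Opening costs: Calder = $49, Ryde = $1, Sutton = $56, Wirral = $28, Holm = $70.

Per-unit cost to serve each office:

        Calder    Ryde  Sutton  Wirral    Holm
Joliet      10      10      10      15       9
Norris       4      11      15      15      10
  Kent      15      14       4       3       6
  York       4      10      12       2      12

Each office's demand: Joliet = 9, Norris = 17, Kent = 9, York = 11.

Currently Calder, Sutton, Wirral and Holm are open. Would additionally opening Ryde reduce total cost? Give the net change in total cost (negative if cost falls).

No — net change +1 (cost rises by 1).

Current service cost with {Calder, Sutton, Wirral, Holm}: 198.
Adding Ryde: each office re-picks its cheapest; new service cost 198, saving 0.
Extra fixed cost: 1. Net change = 1 − 0 = 1.
(Totals: 401 → 402.)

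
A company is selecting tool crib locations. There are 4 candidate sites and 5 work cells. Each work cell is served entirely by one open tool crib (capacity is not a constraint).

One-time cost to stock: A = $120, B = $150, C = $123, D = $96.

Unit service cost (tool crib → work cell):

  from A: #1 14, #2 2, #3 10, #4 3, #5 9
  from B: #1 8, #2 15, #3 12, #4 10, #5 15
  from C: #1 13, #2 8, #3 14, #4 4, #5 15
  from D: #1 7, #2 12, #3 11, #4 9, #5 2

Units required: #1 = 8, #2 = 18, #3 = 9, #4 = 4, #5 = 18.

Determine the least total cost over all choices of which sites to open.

For any fixed open set, each work cell goes to its cheapest open site; total = fixed + service.
{A, D}: #1→D 7·8=56, #2→A 2·18=36, #3→A 10·9=90, #4→A 3·4=12, #5→D 2·18=36. Service 230; fixed 216; total 446.
{A}: #1→A 14·8=112, #2→A 2·18=36, #3→A 10·9=90, #4→A 3·4=12, #5→A 9·18=162. Service 412; fixed 120; total 532.
{D}: #1→D 7·8=56, #2→D 12·18=216, #3→D 11·9=99, #4→D 9·4=36, #5→D 2·18=36. Service 443; fixed 96; total 539.
{A, B, C, D}: #1→D 7·8=56, #2→A 2·18=36, #3→A 10·9=90, #4→A 3·4=12, #5→D 2·18=36. Service 230; fixed 489; total 719.
(All 15 nonempty subsets were checked; A and D is lowest.)

Minimum total cost: 446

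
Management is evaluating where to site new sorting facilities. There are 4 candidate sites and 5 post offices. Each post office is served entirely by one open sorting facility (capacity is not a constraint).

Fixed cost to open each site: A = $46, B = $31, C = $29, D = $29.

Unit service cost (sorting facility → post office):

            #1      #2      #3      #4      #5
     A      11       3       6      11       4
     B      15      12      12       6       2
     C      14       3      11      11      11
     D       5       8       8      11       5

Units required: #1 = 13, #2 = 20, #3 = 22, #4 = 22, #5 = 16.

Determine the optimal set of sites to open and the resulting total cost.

For any fixed open set, each post office goes to its cheapest open site; total = fixed + service.
{A, B, D}: #1→D 5·13=65, #2→A 3·20=60, #3→A 6·22=132, #4→B 6·22=132, #5→B 2·16=32. Service 421; fixed 106; total 527.
{B, C, D}: #1→D 5·13=65, #2→C 3·20=60, #3→D 8·22=176, #4→B 6·22=132, #5→B 2·16=32. Service 465; fixed 89; total 554.
{A, B, C, D}: service 421 + fixed 135 = 556
{C}: service 902 + fixed 29 = 931
(All 15 nonempty subsets were checked; A, B and D is lowest.)

Open A, B and D; minimum total cost 527.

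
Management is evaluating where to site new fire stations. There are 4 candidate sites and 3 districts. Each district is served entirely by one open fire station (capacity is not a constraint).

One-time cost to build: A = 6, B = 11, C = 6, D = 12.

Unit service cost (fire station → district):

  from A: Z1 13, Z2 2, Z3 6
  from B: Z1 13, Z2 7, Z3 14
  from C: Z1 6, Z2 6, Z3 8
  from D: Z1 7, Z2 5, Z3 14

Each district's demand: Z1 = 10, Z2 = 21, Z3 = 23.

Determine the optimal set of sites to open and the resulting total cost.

Open A and C; minimum total cost 252.

For any fixed open set, each district goes to its cheapest open site; total = fixed + service.
{A, C}: Z1→C 6·10=60, Z2→A 2·21=42, Z3→A 6·23=138. Service 240; fixed 12; total 252.
{A, B, C}: service 240 + fixed 23 = 263
{A, C, D}: Z1→C 6·10=60, Z2→A 2·21=42, Z3→A 6·23=138. Service 240; fixed 24; total 264.
{A, B, C, D}: service 240 + fixed 35 = 275
No other subset beats 252.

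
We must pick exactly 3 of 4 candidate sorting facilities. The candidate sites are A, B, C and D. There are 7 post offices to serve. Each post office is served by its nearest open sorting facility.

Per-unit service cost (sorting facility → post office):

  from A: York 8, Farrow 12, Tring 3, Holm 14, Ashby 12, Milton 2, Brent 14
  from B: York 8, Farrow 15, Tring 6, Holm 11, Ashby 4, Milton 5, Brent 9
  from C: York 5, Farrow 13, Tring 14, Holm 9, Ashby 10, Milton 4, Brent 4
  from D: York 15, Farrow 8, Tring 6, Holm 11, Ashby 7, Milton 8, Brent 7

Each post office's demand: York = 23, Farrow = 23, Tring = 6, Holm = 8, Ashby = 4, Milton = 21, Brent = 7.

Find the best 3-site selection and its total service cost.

Choose A, C and D; total service cost 487.

With exactly 3 open, each post office uses its cheapest among the chosen.
{A, C, D}: York→C 5·23=115, Farrow→D 8·23=184, Tring→A 3·6=18, Holm→C 9·8=72, Ashby→D 7·4=28, Milton→A 2·21=42, Brent→C 4·7=28. Service cost 487.
{B, C, D}: service cost 535
{A, B, C}: service cost 567
Among all 4 size-3 choices, {A, C, D} is lowest.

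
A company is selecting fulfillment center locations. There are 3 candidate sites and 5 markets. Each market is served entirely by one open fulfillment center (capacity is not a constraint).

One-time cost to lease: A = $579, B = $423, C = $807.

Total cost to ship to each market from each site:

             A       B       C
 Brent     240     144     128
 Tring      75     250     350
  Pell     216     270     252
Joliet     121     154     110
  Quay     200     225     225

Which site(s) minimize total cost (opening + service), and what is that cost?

For any fixed open set, each market goes to its cheapest open site; total = fixed + service.
{A}: Brent→A 240, Tring→A 75, Pell→A 216, Joliet→A 121, Quay→A 200. Service 852; fixed 579; total 1431.
{B}: Brent→B 144, Tring→B 250, Pell→B 270, Joliet→B 154, Quay→B 225. Service 1043; fixed 423; total 1466.
{A, B}: Brent→B 144, Tring→A 75, Pell→A 216, Joliet→A 121, Quay→A 200. Service 756; fixed 1002; total 1758.
{A, B, C}: service 729 + fixed 1809 = 2538
No other subset beats 1431.

Open A only; minimum total cost 1431.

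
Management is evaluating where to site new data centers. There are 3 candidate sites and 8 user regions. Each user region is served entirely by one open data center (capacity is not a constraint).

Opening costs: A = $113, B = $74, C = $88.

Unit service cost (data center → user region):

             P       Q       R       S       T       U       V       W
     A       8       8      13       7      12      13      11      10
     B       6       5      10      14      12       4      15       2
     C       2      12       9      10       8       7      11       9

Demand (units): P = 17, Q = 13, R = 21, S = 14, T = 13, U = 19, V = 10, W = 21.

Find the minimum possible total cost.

Minimum total cost: 922

For any fixed open set, each user region goes to its cheapest open site; total = fixed + service.
{B, C}: P→C 2·17=34, Q→B 5·13=65, R→C 9·21=189, S→C 10·14=140, T→C 8·13=104, U→B 4·19=76, V→C 11·10=110, W→B 2·21=42. Service 760; fixed 162; total 922.
{A, B, C}: P→C 2·17=34, Q→B 5·13=65, R→C 9·21=189, S→A 7·14=98, T→C 8·13=104, U→B 4·19=76, V→A 11·10=110, W→B 2·21=42. Service 718; fixed 275; total 993.
{A, B}: service 859 + fixed 187 = 1046
{B}: service 997 + fixed 74 = 1071
No other subset beats 922.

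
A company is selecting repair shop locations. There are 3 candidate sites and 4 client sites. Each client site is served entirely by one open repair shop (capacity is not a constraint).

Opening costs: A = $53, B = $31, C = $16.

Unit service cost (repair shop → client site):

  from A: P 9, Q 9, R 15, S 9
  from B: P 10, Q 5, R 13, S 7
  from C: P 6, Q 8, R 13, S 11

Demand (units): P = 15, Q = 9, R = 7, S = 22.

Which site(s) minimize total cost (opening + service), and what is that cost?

Open B and C; minimum total cost 427.

For any fixed open set, each client site goes to its cheapest open site; total = fixed + service.
{B, C}: P→C 6·15=90, Q→B 5·9=45, R→B 13·7=91, S→B 7·22=154. Service 380; fixed 47; total 427.
{B}: service 440 + fixed 31 = 471
{A, B, C}: service 380 + fixed 100 = 480
{C}: service 495 + fixed 16 = 511
No other subset beats 427.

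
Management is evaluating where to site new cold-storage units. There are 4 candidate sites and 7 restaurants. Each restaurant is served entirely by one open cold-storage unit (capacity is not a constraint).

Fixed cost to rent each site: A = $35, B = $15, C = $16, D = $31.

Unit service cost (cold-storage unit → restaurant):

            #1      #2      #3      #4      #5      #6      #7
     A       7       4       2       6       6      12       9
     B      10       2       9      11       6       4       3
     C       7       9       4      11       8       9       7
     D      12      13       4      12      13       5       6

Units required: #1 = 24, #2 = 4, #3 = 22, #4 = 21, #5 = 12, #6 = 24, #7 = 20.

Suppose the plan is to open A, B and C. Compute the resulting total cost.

Total cost: 640

Each restaurant is assigned to its cheapest site among the open ones.
{A, B, C}: #1→A 7·24=168, #2→B 2·4=8, #3→A 2·22=44, #4→A 6·21=126, #5→A 6·12=72, #6→B 4·24=96, #7→B 3·20=60. Service 574; fixed 66; total 640.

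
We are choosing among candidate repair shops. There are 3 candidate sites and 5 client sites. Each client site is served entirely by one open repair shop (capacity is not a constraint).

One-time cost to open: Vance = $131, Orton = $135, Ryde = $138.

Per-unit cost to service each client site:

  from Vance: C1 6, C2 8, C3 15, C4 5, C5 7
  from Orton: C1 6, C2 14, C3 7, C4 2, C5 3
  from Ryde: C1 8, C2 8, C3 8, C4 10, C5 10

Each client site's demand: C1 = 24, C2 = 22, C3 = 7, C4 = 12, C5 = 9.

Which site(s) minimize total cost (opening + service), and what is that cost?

Open Vance only; minimum total cost 679.

For any fixed open set, each client site goes to its cheapest open site; total = fixed + service.
{Vance}: C1→Vance 6·24=144, C2→Vance 8·22=176, C3→Vance 15·7=105, C4→Vance 5·12=60, C5→Vance 7·9=63. Service 548; fixed 131; total 679.
{Vance, Orton}: service 420 + fixed 266 = 686
{Orton}: C1→Orton 6·24=144, C2→Orton 14·22=308, C3→Orton 7·7=49, C4→Orton 2·12=24, C5→Orton 3·9=27. Service 552; fixed 135; total 687.
{Vance, Orton, Ryde}: service 420 + fixed 404 = 824
(All 7 nonempty subsets were checked; Vance only is lowest.)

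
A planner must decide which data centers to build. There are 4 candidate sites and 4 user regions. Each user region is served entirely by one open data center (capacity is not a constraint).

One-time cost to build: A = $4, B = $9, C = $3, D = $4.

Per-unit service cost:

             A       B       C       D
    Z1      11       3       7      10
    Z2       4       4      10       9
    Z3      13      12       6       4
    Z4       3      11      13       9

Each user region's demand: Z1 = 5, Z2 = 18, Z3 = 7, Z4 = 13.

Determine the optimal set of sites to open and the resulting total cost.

Open A, B and D; minimum total cost 171.

For any fixed open set, each user region goes to its cheapest open site; total = fixed + service.
{A, B, D}: Z1→B 3·5=15, Z2→A 4·18=72, Z3→D 4·7=28, Z4→A 3·13=39. Service 154; fixed 17; total 171.
{A, B, C, D}: service 154 + fixed 20 = 174
{A, B, C}: Z1→B 3·5=15, Z2→A 4·18=72, Z3→C 6·7=42, Z4→A 3·13=39. Service 168; fixed 16; total 184.
{C}: service 426 + fixed 3 = 429
No other subset beats 171.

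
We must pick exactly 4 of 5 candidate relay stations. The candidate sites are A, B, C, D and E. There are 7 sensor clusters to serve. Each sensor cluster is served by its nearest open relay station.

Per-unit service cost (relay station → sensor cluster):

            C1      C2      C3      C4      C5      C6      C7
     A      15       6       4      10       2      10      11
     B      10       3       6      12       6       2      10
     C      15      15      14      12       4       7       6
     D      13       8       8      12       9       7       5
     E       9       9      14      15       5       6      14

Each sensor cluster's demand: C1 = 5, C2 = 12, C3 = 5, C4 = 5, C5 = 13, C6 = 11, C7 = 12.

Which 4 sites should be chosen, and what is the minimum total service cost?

With exactly 4 open, each sensor cluster uses its cheapest among the chosen.
{A, B, D, E}: C1→E 9·5=45, C2→B 3·12=36, C3→A 4·5=20, C4→A 10·5=50, C5→A 2·13=26, C6→B 2·11=22, C7→D 5·12=60. Service cost 259.
{A, B, C, D}: service cost 264
{A, B, C, E}: service cost 271
Among all 5 size-4 choices, {A, B, D, E} is lowest.

Choose A, B, D and E; total service cost 259.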